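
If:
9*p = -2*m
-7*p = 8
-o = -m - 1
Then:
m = 36/7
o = 43/7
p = -8/7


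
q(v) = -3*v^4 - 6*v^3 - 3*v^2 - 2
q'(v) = -12*v^3 - 18*v^2 - 6*v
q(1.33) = -30.81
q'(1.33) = -68.05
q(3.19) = -537.96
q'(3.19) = -591.85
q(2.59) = -261.36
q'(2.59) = -344.77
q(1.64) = -58.24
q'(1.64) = -111.18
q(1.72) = -67.66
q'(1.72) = -124.63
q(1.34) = -31.50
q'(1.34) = -69.23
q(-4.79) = -990.71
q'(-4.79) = 934.57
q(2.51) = -234.85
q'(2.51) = -318.22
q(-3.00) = -110.00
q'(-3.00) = 180.00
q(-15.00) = -132302.00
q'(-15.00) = 36540.00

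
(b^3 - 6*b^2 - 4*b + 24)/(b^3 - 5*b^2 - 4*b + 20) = (b - 6)/(b - 5)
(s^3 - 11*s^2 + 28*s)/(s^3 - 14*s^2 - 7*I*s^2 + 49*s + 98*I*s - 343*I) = s*(s - 4)/(s^2 - 7*s*(1 + I) + 49*I)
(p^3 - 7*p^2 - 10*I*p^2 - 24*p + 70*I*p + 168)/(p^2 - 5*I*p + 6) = (p^2 - p*(7 + 4*I) + 28*I)/(p + I)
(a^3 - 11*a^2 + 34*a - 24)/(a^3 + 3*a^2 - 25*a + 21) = (a^2 - 10*a + 24)/(a^2 + 4*a - 21)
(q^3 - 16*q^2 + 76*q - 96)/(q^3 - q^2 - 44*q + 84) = (q - 8)/(q + 7)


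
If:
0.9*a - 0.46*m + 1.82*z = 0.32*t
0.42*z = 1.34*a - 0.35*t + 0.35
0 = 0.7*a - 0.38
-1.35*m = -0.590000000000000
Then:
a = 0.54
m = 0.44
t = 2.70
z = 0.32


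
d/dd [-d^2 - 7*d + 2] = -2*d - 7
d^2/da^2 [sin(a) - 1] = -sin(a)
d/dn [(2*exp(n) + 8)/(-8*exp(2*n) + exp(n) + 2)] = 2*((exp(n) + 4)*(16*exp(n) - 1) - 8*exp(2*n) + exp(n) + 2)*exp(n)/(-8*exp(2*n) + exp(n) + 2)^2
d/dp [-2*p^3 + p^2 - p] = -6*p^2 + 2*p - 1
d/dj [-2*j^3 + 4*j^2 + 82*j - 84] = -6*j^2 + 8*j + 82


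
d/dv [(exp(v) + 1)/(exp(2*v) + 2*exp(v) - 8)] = (-2*(exp(v) + 1)^2 + exp(2*v) + 2*exp(v) - 8)*exp(v)/(exp(2*v) + 2*exp(v) - 8)^2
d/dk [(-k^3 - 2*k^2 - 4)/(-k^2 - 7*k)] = (k^4 + 14*k^3 + 14*k^2 - 8*k - 28)/(k^2*(k^2 + 14*k + 49))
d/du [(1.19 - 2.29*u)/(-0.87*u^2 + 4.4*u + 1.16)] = (-1.9923*u^2 + 2.0706*u - 7.8924)/(0.7569*u^4 - 7.656*u^3 + 17.3416*u^2 + 10.208*u + 1.3456)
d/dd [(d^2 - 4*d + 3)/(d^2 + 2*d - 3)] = 6/(d^2 + 6*d + 9)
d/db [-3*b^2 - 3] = -6*b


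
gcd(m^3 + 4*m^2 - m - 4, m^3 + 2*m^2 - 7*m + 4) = m^2 + 3*m - 4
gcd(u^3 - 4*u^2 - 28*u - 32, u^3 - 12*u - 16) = u^2 + 4*u + 4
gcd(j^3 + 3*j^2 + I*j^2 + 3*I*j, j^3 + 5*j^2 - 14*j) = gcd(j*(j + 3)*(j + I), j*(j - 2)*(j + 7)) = j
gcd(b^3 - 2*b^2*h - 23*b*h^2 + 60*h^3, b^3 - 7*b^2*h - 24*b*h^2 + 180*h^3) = b + 5*h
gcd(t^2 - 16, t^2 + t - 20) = t - 4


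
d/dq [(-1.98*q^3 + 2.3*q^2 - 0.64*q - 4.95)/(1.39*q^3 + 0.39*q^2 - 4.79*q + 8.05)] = (1.77635683940025e-15*q^5 - 3.9692*q^4 + 20.7476*q^3 - 37.9429*q^2 + 40.891*q - 28.8625)/(1.9321*q^6 + 1.0842*q^5 - 13.1641*q^4 + 18.6428*q^3 + 29.2231*q^2 - 77.119*q + 64.8025)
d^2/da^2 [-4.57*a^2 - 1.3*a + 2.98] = -9.14000000000000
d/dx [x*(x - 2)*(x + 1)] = 3*x^2 - 2*x - 2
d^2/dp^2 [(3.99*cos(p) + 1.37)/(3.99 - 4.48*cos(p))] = 0.0111215663720845*(-4.26325641456066e-14*cos(p)^3 + 98.818496*cos(p)^2 + 88.010223*cos(p) - 197.636992)/(1.0*cos(p) - 0.890625)^3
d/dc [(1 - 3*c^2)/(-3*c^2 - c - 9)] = (3*c^2 + 60*c + 1)/(9*c^4 + 6*c^3 + 55*c^2 + 18*c + 81)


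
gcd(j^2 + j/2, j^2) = j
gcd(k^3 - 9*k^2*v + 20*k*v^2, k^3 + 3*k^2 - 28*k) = k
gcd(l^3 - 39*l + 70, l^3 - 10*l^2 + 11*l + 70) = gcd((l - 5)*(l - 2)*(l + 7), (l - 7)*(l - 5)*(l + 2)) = l - 5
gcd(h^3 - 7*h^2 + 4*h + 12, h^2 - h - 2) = h^2 - h - 2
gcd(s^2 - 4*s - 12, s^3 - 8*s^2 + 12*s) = s - 6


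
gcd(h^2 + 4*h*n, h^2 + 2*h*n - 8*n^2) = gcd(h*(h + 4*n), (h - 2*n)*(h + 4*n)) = h + 4*n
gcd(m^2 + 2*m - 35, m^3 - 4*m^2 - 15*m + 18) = 1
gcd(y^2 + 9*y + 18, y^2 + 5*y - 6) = y + 6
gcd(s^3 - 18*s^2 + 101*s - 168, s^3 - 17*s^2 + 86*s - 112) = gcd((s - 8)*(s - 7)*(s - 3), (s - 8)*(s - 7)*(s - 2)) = s^2 - 15*s + 56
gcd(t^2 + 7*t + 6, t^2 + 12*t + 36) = t + 6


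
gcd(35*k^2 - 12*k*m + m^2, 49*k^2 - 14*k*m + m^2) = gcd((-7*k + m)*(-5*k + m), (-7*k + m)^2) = 7*k - m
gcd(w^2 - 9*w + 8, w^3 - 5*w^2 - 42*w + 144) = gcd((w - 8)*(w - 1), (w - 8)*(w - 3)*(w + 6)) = w - 8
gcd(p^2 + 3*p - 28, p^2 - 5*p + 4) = p - 4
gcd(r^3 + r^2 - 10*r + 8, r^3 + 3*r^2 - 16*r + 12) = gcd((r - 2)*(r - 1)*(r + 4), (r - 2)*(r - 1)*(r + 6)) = r^2 - 3*r + 2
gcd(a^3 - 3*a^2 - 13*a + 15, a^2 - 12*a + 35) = a - 5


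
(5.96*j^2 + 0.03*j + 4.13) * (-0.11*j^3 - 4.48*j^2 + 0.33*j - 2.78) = -0.6556*j^5 - 26.7041*j^4 + 1.3781*j^3 - 35.0613*j^2 + 1.2795*j - 11.4814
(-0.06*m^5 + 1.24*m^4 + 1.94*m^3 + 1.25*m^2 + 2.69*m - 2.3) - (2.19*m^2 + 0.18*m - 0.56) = -0.06*m^5 + 1.24*m^4 + 1.94*m^3 - 0.94*m^2 + 2.51*m - 1.74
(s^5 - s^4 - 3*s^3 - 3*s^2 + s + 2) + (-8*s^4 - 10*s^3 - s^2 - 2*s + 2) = s^5 - 9*s^4 - 13*s^3 - 4*s^2 - s + 4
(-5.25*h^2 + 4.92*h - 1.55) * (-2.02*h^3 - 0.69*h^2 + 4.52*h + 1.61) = 10.605*h^5 - 6.3159*h^4 - 23.9938*h^3 + 14.8554*h^2 + 0.915200000000001*h - 2.4955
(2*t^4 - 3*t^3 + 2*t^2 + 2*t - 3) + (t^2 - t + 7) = 2*t^4 - 3*t^3 + 3*t^2 + t + 4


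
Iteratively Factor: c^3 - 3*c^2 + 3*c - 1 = (c - 1)*(c^2 - 2*c + 1) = (c - 1)^2*(c - 1)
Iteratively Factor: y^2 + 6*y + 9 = (y + 3)*(y + 3)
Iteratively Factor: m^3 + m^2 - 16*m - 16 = (m - 4)*(m^2 + 5*m + 4) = (m - 4)*(m + 1)*(m + 4)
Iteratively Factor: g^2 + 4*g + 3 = (g + 1)*(g + 3)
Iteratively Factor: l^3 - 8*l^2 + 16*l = (l)*(l^2 - 8*l + 16) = l*(l - 4)*(l - 4)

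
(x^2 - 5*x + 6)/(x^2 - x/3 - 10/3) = 3*(x - 3)/(3*x + 5)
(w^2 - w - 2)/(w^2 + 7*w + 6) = (w - 2)/(w + 6)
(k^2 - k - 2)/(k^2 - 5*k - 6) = (k - 2)/(k - 6)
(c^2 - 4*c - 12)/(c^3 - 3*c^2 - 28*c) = (-c^2 + 4*c + 12)/(c*(-c^2 + 3*c + 28))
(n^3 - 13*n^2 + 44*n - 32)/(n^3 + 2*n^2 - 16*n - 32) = (n^2 - 9*n + 8)/(n^2 + 6*n + 8)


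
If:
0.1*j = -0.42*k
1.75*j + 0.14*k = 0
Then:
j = 0.00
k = 0.00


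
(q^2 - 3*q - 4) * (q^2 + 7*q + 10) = q^4 + 4*q^3 - 15*q^2 - 58*q - 40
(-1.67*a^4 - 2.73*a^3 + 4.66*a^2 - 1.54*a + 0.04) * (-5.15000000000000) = 8.6005*a^4 + 14.0595*a^3 - 23.999*a^2 + 7.931*a - 0.206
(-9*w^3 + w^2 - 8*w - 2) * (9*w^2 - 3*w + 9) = -81*w^5 + 36*w^4 - 156*w^3 + 15*w^2 - 66*w - 18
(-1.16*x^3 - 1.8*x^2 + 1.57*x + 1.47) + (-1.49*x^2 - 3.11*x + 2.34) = -1.16*x^3 - 3.29*x^2 - 1.54*x + 3.81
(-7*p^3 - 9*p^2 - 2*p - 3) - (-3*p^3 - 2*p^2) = -4*p^3 - 7*p^2 - 2*p - 3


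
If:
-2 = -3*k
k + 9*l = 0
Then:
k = 2/3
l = -2/27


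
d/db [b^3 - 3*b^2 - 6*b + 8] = 3*b^2 - 6*b - 6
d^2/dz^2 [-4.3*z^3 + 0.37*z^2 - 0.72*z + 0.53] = 0.74 - 25.8*z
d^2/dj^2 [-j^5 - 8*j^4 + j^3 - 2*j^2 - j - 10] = -20*j^3 - 96*j^2 + 6*j - 4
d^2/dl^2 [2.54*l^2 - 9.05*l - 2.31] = 5.08000000000000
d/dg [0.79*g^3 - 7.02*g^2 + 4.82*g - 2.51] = 2.37*g^2 - 14.04*g + 4.82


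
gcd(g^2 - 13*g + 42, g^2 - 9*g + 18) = g - 6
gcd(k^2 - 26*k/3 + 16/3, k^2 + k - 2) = 1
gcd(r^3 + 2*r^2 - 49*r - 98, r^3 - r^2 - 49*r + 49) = r^2 - 49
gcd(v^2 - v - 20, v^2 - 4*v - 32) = v + 4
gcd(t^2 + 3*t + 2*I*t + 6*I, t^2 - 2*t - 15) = t + 3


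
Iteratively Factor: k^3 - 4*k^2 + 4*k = (k - 2)*(k^2 - 2*k) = k*(k - 2)*(k - 2)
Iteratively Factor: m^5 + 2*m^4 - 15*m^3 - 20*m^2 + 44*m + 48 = (m + 4)*(m^4 - 2*m^3 - 7*m^2 + 8*m + 12) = (m + 1)*(m + 4)*(m^3 - 3*m^2 - 4*m + 12) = (m - 2)*(m + 1)*(m + 4)*(m^2 - m - 6) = (m - 2)*(m + 1)*(m + 2)*(m + 4)*(m - 3)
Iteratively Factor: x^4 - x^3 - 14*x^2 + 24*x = (x + 4)*(x^3 - 5*x^2 + 6*x) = x*(x + 4)*(x^2 - 5*x + 6) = x*(x - 2)*(x + 4)*(x - 3)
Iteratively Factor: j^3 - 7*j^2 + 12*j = (j - 4)*(j^2 - 3*j) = j*(j - 4)*(j - 3)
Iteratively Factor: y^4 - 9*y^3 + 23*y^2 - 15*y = (y - 1)*(y^3 - 8*y^2 + 15*y) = (y - 3)*(y - 1)*(y^2 - 5*y) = (y - 5)*(y - 3)*(y - 1)*(y)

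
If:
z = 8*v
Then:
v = z/8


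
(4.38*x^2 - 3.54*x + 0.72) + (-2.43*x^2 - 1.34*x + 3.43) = 1.95*x^2 - 4.88*x + 4.15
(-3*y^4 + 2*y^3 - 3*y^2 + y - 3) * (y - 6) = -3*y^5 + 20*y^4 - 15*y^3 + 19*y^2 - 9*y + 18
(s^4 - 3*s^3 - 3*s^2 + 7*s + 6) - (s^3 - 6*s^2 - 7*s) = s^4 - 4*s^3 + 3*s^2 + 14*s + 6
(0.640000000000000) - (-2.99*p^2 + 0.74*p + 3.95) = 2.99*p^2 - 0.74*p - 3.31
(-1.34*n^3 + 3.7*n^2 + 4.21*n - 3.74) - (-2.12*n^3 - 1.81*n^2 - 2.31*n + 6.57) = 0.78*n^3 + 5.51*n^2 + 6.52*n - 10.31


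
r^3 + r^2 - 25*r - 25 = (r - 5)*(r + 1)*(r + 5)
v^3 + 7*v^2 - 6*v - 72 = (v - 3)*(v + 4)*(v + 6)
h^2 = h^2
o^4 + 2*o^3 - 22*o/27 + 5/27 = (o - 1/3)^2*(o + 1)*(o + 5/3)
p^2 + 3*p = p*(p + 3)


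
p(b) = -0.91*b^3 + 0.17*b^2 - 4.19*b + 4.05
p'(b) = -2.73*b^2 + 0.34*b - 4.19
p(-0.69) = 7.32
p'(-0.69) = -5.72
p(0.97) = -0.68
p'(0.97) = -6.43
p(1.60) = -5.95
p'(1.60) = -10.63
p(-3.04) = 43.92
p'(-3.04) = -30.45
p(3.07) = -33.54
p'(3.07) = -28.88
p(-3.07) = 44.85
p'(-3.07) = -30.96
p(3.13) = -35.30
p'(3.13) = -29.87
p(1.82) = -8.50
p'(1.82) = -12.61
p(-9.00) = 718.92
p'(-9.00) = -228.38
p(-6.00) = 231.87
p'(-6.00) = -104.51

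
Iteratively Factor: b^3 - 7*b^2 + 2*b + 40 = (b - 5)*(b^2 - 2*b - 8) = (b - 5)*(b + 2)*(b - 4)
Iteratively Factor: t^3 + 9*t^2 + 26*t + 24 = (t + 3)*(t^2 + 6*t + 8) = (t + 2)*(t + 3)*(t + 4)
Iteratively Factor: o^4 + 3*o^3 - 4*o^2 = (o)*(o^3 + 3*o^2 - 4*o) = o*(o + 4)*(o^2 - o) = o^2*(o + 4)*(o - 1)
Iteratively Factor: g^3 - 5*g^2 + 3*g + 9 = (g - 3)*(g^2 - 2*g - 3) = (g - 3)^2*(g + 1)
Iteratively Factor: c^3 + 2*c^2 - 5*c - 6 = (c - 2)*(c^2 + 4*c + 3) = (c - 2)*(c + 1)*(c + 3)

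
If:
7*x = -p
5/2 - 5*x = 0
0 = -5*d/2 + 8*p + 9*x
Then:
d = -47/5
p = -7/2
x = 1/2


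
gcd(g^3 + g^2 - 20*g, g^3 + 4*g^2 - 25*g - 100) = g + 5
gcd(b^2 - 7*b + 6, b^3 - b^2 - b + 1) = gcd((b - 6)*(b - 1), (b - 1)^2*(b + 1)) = b - 1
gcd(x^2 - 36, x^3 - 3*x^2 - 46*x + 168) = x - 6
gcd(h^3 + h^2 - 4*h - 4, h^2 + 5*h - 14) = h - 2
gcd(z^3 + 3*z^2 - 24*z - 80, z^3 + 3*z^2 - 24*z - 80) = z^3 + 3*z^2 - 24*z - 80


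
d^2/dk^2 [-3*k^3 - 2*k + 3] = -18*k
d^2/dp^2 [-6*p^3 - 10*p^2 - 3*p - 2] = -36*p - 20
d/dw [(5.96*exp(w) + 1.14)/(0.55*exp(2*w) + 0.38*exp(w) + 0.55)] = (-3.278*exp(2*w) - 1.254*exp(w) + 2.8448)*exp(w)/(0.3025*exp(4*w) + 0.418*exp(3*w) + 0.7494*exp(2*w) + 0.418*exp(w) + 0.3025)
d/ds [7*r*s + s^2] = 7*r + 2*s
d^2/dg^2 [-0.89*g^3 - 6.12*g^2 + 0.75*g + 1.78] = -5.34*g - 12.24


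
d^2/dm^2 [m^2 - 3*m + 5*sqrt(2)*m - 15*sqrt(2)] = 2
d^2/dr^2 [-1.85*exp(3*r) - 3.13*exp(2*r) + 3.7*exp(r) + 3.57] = (-16.65*exp(2*r) - 12.52*exp(r) + 3.7)*exp(r)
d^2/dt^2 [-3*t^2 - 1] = -6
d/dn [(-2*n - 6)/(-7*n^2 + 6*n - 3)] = 14*(-n^2 - 6*n + 3)/(49*n^4 - 84*n^3 + 78*n^2 - 36*n + 9)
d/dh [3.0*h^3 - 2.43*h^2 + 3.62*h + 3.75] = 9.0*h^2 - 4.86*h + 3.62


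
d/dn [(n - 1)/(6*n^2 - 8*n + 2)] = -3/(18*n^2 - 12*n + 2)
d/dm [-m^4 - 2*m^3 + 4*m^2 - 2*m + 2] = -4*m^3 - 6*m^2 + 8*m - 2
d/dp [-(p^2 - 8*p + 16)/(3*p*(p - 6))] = 2*(-p^2 + 16*p - 48)/(3*p^2*(p^2 - 12*p + 36))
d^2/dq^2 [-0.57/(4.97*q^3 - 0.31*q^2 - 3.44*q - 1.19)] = ((16.9974*q - 0.3534)*(-4.97*q^3 + 0.31*q^2 + 3.44*q + 1.19) + 0.57*(-29.82*q^2 + 1.24*q + 6.88)*(-14.91*q^2 + 0.62*q + 3.44))/(-4.97*q^3 + 0.31*q^2 + 3.44*q + 1.19)^3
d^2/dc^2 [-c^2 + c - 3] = -2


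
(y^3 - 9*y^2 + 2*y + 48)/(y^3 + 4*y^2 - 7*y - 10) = (y^3 - 9*y^2 + 2*y + 48)/(y^3 + 4*y^2 - 7*y - 10)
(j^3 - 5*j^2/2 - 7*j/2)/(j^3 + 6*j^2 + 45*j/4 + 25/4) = 2*j*(2*j - 7)/(4*j^2 + 20*j + 25)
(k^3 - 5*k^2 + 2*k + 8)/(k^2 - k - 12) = (k^2 - k - 2)/(k + 3)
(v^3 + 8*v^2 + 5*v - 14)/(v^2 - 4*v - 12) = (v^2 + 6*v - 7)/(v - 6)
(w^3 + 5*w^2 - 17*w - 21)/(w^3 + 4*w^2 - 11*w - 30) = (w^2 + 8*w + 7)/(w^2 + 7*w + 10)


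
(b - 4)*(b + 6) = b^2 + 2*b - 24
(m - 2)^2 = m^2 - 4*m + 4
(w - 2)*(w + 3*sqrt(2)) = w^2 - 2*w + 3*sqrt(2)*w - 6*sqrt(2)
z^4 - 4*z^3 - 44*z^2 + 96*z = z*(z - 8)*(z - 2)*(z + 6)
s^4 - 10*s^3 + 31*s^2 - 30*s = s*(s - 5)*(s - 3)*(s - 2)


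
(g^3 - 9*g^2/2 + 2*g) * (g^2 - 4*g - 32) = g^5 - 17*g^4/2 - 12*g^3 + 136*g^2 - 64*g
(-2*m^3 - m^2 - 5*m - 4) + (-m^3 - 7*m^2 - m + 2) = -3*m^3 - 8*m^2 - 6*m - 2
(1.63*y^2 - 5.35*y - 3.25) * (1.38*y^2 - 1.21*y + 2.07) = 2.2494*y^4 - 9.3553*y^3 + 5.3626*y^2 - 7.142*y - 6.7275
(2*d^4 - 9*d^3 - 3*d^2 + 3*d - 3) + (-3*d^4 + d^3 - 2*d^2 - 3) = -d^4 - 8*d^3 - 5*d^2 + 3*d - 6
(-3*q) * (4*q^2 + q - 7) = -12*q^3 - 3*q^2 + 21*q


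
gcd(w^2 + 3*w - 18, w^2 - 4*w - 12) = 1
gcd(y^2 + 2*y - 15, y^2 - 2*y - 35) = y + 5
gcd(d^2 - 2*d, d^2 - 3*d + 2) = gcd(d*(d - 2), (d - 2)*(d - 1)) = d - 2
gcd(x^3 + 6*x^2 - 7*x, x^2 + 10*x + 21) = x + 7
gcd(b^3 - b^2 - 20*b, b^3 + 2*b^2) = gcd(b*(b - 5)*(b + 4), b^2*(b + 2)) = b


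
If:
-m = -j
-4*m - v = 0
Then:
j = -v/4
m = -v/4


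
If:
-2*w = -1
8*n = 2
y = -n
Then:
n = 1/4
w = 1/2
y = -1/4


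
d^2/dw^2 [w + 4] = 0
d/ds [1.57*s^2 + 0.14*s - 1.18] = 3.14*s + 0.14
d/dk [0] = 0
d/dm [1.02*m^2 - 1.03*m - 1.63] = 2.04*m - 1.03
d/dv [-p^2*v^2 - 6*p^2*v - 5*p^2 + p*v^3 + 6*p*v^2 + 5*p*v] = p*(-2*p*v - 6*p + 3*v^2 + 12*v + 5)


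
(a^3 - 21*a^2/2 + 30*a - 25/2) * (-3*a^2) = -3*a^5 + 63*a^4/2 - 90*a^3 + 75*a^2/2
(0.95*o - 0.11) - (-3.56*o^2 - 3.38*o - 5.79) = 3.56*o^2 + 4.33*o + 5.68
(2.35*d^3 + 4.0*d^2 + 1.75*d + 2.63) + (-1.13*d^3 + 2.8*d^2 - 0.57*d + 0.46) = 1.22*d^3 + 6.8*d^2 + 1.18*d + 3.09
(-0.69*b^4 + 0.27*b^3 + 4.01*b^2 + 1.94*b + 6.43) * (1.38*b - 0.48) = -0.9522*b^5 + 0.7038*b^4 + 5.4042*b^3 + 0.7524*b^2 + 7.9422*b - 3.0864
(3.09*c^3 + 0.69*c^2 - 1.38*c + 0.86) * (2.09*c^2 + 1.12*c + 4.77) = 6.4581*c^5 + 4.9029*c^4 + 12.6279*c^3 + 3.5431*c^2 - 5.6194*c + 4.1022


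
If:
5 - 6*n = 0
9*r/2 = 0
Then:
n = 5/6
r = 0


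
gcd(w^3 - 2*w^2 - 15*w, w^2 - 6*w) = w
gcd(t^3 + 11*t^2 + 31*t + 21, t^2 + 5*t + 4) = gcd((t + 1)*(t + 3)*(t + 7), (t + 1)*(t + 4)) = t + 1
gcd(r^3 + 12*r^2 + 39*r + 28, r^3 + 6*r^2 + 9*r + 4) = r^2 + 5*r + 4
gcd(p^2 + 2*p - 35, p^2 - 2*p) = 1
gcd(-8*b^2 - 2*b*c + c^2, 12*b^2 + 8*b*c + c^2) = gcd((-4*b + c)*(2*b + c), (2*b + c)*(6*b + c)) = 2*b + c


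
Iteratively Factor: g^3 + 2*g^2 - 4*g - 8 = (g - 2)*(g^2 + 4*g + 4) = (g - 2)*(g + 2)*(g + 2)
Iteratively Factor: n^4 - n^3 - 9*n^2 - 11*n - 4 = (n + 1)*(n^3 - 2*n^2 - 7*n - 4) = (n - 4)*(n + 1)*(n^2 + 2*n + 1) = (n - 4)*(n + 1)^2*(n + 1)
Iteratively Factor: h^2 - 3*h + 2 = (h - 1)*(h - 2)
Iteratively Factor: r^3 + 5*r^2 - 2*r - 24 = (r - 2)*(r^2 + 7*r + 12) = (r - 2)*(r + 3)*(r + 4)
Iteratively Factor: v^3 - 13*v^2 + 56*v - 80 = (v - 4)*(v^2 - 9*v + 20) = (v - 4)^2*(v - 5)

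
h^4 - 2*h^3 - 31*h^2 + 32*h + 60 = (h - 6)*(h - 2)*(h + 1)*(h + 5)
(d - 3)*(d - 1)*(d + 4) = d^3 - 13*d + 12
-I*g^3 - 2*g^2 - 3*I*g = g*(g - 3*I)*(-I*g + 1)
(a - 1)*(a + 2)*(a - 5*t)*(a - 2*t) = a^4 - 7*a^3*t + a^3 + 10*a^2*t^2 - 7*a^2*t - 2*a^2 + 10*a*t^2 + 14*a*t - 20*t^2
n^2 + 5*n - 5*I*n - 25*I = (n + 5)*(n - 5*I)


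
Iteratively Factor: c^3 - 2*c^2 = (c)*(c^2 - 2*c) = c^2*(c - 2)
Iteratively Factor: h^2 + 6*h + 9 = (h + 3)*(h + 3)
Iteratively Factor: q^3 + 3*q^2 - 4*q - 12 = (q - 2)*(q^2 + 5*q + 6) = (q - 2)*(q + 2)*(q + 3)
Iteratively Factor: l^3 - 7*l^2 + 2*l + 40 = (l - 4)*(l^2 - 3*l - 10) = (l - 4)*(l + 2)*(l - 5)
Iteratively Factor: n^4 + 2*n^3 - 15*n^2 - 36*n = (n + 3)*(n^3 - n^2 - 12*n) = (n + 3)^2*(n^2 - 4*n) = n*(n + 3)^2*(n - 4)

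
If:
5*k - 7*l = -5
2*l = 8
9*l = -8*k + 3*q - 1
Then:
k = 23/5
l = 4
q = 123/5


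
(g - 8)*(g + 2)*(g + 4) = g^3 - 2*g^2 - 40*g - 64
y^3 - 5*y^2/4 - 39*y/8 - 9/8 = (y - 3)*(y + 1/4)*(y + 3/2)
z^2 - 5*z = z*(z - 5)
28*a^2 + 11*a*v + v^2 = (4*a + v)*(7*a + v)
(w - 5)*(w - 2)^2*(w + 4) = w^4 - 5*w^3 - 12*w^2 + 76*w - 80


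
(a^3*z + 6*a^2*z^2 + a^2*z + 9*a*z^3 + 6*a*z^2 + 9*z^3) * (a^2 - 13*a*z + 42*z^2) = a^5*z - 7*a^4*z^2 + a^4*z - 27*a^3*z^3 - 7*a^3*z^2 + 135*a^2*z^4 - 27*a^2*z^3 + 378*a*z^5 + 135*a*z^4 + 378*z^5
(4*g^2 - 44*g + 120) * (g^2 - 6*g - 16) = 4*g^4 - 68*g^3 + 320*g^2 - 16*g - 1920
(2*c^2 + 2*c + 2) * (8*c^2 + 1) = 16*c^4 + 16*c^3 + 18*c^2 + 2*c + 2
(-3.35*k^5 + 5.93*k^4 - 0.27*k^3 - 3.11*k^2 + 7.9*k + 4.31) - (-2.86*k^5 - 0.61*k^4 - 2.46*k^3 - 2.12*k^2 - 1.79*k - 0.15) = -0.49*k^5 + 6.54*k^4 + 2.19*k^3 - 0.99*k^2 + 9.69*k + 4.46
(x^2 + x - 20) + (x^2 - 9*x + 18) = 2*x^2 - 8*x - 2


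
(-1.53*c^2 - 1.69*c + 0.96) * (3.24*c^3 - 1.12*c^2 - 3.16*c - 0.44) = -4.9572*c^5 - 3.762*c^4 + 9.838*c^3 + 4.9384*c^2 - 2.29*c - 0.4224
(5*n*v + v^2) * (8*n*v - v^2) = 40*n^2*v^2 + 3*n*v^3 - v^4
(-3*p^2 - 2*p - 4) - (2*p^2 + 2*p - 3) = -5*p^2 - 4*p - 1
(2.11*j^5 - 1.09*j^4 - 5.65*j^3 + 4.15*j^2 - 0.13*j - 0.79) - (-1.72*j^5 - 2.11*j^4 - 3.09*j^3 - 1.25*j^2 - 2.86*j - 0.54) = 3.83*j^5 + 1.02*j^4 - 2.56*j^3 + 5.4*j^2 + 2.73*j - 0.25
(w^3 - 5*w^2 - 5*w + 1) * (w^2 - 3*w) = w^5 - 8*w^4 + 10*w^3 + 16*w^2 - 3*w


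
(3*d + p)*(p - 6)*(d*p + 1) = 3*d^2*p^2 - 18*d^2*p + d*p^3 - 6*d*p^2 + 3*d*p - 18*d + p^2 - 6*p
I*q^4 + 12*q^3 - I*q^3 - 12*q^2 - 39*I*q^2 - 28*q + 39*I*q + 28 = (q - 1)*(q - 7*I)*(q - 4*I)*(I*q + 1)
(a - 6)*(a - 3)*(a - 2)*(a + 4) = a^4 - 7*a^3 - 8*a^2 + 108*a - 144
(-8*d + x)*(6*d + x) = -48*d^2 - 2*d*x + x^2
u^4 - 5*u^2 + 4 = (u - 2)*(u - 1)*(u + 1)*(u + 2)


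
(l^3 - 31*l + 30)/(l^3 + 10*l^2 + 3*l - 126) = (l^2 - 6*l + 5)/(l^2 + 4*l - 21)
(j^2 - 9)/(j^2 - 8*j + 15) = (j + 3)/(j - 5)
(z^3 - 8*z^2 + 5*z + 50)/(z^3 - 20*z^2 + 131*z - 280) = (z^2 - 3*z - 10)/(z^2 - 15*z + 56)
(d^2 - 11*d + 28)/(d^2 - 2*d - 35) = (d - 4)/(d + 5)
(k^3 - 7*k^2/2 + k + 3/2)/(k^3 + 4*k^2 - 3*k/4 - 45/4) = 2*(2*k^3 - 7*k^2 + 2*k + 3)/(4*k^3 + 16*k^2 - 3*k - 45)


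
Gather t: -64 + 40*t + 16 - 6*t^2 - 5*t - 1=-6*t^2 + 35*t - 49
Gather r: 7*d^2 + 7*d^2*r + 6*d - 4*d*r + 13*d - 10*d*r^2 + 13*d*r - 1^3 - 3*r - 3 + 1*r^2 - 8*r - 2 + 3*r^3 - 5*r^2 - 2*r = 7*d^2 + 19*d + 3*r^3 + r^2*(-10*d - 4) + r*(7*d^2 + 9*d - 13) - 6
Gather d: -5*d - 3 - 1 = -5*d - 4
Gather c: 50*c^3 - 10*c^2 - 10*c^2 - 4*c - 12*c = 50*c^3 - 20*c^2 - 16*c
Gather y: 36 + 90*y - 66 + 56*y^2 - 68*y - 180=56*y^2 + 22*y - 210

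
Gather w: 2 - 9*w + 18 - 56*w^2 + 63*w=-56*w^2 + 54*w + 20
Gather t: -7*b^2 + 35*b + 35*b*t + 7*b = -7*b^2 + 35*b*t + 42*b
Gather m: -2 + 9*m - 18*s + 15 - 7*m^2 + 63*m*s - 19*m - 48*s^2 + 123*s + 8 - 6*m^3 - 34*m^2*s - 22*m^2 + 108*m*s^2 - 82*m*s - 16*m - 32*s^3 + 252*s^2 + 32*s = -6*m^3 + m^2*(-34*s - 29) + m*(108*s^2 - 19*s - 26) - 32*s^3 + 204*s^2 + 137*s + 21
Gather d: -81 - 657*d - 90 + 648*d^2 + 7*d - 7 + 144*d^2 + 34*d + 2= 792*d^2 - 616*d - 176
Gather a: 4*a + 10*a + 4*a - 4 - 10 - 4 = 18*a - 18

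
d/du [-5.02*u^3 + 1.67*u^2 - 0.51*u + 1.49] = -15.06*u^2 + 3.34*u - 0.51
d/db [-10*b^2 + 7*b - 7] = 7 - 20*b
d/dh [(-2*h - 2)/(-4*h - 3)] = -2/(4*h + 3)^2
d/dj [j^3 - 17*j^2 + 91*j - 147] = 3*j^2 - 34*j + 91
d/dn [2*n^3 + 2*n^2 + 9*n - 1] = 6*n^2 + 4*n + 9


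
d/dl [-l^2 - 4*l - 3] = -2*l - 4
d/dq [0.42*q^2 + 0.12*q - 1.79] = 0.84*q + 0.12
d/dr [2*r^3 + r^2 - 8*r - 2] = 6*r^2 + 2*r - 8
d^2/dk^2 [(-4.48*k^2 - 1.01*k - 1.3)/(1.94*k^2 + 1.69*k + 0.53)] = (21.773784*k^3 - 1.718064*k^2 - 19.342188*k - 5.46009)/(7.301384*k^6 + 19.081452*k^5 + 22.606626*k^4 + 15.252757*k^3 + 6.176037*k^2 + 1.424163*k + 0.148877)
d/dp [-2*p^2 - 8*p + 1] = -4*p - 8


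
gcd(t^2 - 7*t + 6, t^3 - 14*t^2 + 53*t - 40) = t - 1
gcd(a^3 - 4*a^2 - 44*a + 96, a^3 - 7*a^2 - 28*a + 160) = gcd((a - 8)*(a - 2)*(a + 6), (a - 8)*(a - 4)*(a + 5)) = a - 8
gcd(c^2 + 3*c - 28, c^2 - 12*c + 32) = c - 4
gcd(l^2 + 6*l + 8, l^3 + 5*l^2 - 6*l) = 1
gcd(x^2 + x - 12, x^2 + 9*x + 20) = x + 4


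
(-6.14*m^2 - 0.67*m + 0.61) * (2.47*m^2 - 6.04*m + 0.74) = -15.1658*m^4 + 35.4307*m^3 + 1.0099*m^2 - 4.1802*m + 0.4514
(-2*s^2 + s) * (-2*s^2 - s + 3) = 4*s^4 - 7*s^2 + 3*s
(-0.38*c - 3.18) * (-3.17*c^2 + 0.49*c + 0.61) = 1.2046*c^3 + 9.8944*c^2 - 1.79*c - 1.9398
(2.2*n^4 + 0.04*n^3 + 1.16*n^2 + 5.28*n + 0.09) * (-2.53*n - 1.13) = -5.566*n^5 - 2.5872*n^4 - 2.98*n^3 - 14.6692*n^2 - 6.1941*n - 0.1017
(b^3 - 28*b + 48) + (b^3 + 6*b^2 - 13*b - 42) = 2*b^3 + 6*b^2 - 41*b + 6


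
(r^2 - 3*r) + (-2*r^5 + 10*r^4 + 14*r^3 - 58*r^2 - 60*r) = -2*r^5 + 10*r^4 + 14*r^3 - 57*r^2 - 63*r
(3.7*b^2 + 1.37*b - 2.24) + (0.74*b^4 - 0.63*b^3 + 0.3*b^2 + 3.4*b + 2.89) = 0.74*b^4 - 0.63*b^3 + 4.0*b^2 + 4.77*b + 0.65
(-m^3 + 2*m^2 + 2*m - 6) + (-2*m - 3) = -m^3 + 2*m^2 - 9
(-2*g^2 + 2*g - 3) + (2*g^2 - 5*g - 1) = -3*g - 4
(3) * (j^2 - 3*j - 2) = 3*j^2 - 9*j - 6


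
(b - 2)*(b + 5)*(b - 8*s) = b^3 - 8*b^2*s + 3*b^2 - 24*b*s - 10*b + 80*s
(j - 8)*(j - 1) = j^2 - 9*j + 8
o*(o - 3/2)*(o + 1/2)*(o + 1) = o^4 - 7*o^2/4 - 3*o/4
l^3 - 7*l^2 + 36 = (l - 6)*(l - 3)*(l + 2)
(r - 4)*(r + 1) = r^2 - 3*r - 4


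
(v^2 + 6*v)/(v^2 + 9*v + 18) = v/(v + 3)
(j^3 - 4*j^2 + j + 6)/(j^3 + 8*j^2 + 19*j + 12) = (j^2 - 5*j + 6)/(j^2 + 7*j + 12)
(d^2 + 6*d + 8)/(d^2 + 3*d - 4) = (d + 2)/(d - 1)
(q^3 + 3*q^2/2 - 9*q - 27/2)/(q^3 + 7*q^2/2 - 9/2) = (q - 3)/(q - 1)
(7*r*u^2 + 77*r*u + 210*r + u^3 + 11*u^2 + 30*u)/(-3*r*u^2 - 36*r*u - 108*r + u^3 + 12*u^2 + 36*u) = (-7*r*u - 35*r - u^2 - 5*u)/(3*r*u + 18*r - u^2 - 6*u)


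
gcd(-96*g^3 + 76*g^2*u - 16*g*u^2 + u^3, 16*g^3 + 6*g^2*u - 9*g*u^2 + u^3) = 16*g^2 - 10*g*u + u^2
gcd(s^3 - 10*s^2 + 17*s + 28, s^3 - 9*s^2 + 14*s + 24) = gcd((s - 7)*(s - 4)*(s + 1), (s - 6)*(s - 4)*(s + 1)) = s^2 - 3*s - 4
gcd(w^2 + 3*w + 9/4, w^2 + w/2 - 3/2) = w + 3/2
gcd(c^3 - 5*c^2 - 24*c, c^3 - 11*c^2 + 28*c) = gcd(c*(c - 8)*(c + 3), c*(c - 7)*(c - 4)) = c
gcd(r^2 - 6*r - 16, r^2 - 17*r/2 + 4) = r - 8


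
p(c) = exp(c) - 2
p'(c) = exp(c)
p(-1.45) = -1.77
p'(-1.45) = 0.23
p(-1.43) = -1.76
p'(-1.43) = 0.24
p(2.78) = 14.12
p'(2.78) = 16.12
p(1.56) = 2.76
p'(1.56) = 4.76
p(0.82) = 0.27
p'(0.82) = 2.27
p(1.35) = 1.86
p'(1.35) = 3.86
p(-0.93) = -1.61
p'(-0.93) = 0.39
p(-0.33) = -1.28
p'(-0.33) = 0.72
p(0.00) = -1.00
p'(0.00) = 1.00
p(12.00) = 162752.79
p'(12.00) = 162754.79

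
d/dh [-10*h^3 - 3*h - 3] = -30*h^2 - 3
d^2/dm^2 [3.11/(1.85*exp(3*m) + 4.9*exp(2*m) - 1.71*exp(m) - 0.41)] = ((-51.7815*exp(2*m) - 60.956*exp(m) + 5.3181)*(1.85*exp(3*m) + 4.9*exp(2*m) - 1.71*exp(m) - 0.41) + 3.11*(5.55*exp(2*m) + 9.8*exp(m) - 1.71)*(11.1*exp(2*m) + 19.6*exp(m) - 3.42)*exp(m))*exp(m)/(1.85*exp(3*m) + 4.9*exp(2*m) - 1.71*exp(m) - 0.41)^3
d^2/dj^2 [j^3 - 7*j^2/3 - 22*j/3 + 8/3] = 6*j - 14/3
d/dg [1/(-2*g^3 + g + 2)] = (6*g^2 - 1)/(-2*g^3 + g + 2)^2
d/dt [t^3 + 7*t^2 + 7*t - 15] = 3*t^2 + 14*t + 7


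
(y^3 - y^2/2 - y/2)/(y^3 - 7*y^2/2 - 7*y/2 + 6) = y*(2*y + 1)/(2*y^2 - 5*y - 12)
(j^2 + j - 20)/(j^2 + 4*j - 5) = (j - 4)/(j - 1)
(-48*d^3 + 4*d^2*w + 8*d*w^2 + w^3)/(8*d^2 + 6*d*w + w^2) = (-12*d^2 + 4*d*w + w^2)/(2*d + w)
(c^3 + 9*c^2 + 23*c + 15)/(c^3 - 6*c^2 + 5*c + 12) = (c^2 + 8*c + 15)/(c^2 - 7*c + 12)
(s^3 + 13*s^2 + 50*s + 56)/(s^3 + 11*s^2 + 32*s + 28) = (s + 4)/(s + 2)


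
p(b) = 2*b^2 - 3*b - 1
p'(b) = 4*b - 3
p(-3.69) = 37.30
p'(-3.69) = -17.76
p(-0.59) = 1.47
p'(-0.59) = -5.36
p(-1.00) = 4.00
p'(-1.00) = -7.00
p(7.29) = 83.42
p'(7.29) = 26.16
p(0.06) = -1.17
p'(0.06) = -2.76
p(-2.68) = 21.40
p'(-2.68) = -13.72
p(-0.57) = 1.36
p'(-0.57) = -5.28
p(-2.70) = 21.68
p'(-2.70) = -13.80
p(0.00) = -1.00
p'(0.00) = -3.00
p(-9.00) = 188.00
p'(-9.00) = -39.00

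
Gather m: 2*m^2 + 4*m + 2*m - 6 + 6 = 2*m^2 + 6*m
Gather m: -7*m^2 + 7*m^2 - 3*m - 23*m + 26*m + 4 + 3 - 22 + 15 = 0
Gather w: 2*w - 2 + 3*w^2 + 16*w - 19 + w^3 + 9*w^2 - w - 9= w^3 + 12*w^2 + 17*w - 30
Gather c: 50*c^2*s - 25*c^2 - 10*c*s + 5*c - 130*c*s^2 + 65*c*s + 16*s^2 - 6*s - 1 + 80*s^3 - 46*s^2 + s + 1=c^2*(50*s - 25) + c*(-130*s^2 + 55*s + 5) + 80*s^3 - 30*s^2 - 5*s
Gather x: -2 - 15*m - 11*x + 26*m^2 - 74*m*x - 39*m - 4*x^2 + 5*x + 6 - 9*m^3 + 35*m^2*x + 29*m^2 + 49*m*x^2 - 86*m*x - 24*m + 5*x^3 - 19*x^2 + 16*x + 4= -9*m^3 + 55*m^2 - 78*m + 5*x^3 + x^2*(49*m - 23) + x*(35*m^2 - 160*m + 10) + 8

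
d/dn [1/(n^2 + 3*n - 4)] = (-2*n - 3)/(n^2 + 3*n - 4)^2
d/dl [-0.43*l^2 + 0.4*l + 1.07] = 0.4 - 0.86*l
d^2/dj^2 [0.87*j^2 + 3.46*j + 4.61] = 1.74000000000000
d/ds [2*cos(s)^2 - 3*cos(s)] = (3 - 4*cos(s))*sin(s)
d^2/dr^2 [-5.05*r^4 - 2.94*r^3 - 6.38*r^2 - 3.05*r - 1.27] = -60.6*r^2 - 17.64*r - 12.76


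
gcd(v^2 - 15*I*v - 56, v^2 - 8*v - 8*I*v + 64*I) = v - 8*I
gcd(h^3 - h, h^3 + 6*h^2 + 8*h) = h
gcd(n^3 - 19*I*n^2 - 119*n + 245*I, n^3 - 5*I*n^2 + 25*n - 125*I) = n - 5*I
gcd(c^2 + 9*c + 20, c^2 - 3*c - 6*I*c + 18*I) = 1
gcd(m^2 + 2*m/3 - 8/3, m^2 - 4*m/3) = m - 4/3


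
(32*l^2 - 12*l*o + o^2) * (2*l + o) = 64*l^3 + 8*l^2*o - 10*l*o^2 + o^3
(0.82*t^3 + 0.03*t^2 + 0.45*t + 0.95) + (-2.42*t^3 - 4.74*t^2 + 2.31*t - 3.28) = -1.6*t^3 - 4.71*t^2 + 2.76*t - 2.33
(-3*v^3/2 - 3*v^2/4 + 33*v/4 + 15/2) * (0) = 0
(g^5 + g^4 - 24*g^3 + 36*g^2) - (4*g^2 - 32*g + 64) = g^5 + g^4 - 24*g^3 + 32*g^2 + 32*g - 64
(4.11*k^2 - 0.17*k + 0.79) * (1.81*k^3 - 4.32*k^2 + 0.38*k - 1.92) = 7.4391*k^5 - 18.0629*k^4 + 3.7261*k^3 - 11.3686*k^2 + 0.6266*k - 1.5168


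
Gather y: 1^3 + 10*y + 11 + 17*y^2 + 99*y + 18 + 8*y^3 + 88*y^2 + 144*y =8*y^3 + 105*y^2 + 253*y + 30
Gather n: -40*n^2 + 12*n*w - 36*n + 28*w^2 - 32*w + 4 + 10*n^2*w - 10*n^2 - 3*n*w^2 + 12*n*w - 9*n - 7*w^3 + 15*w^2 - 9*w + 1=n^2*(10*w - 50) + n*(-3*w^2 + 24*w - 45) - 7*w^3 + 43*w^2 - 41*w + 5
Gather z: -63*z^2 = -63*z^2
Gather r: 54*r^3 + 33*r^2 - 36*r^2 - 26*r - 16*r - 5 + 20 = 54*r^3 - 3*r^2 - 42*r + 15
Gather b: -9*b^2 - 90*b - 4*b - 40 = -9*b^2 - 94*b - 40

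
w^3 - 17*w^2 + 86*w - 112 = (w - 8)*(w - 7)*(w - 2)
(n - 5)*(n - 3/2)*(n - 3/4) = n^3 - 29*n^2/4 + 99*n/8 - 45/8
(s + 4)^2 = s^2 + 8*s + 16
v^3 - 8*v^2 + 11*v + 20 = (v - 5)*(v - 4)*(v + 1)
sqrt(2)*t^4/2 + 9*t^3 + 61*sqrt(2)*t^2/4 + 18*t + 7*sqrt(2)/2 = (t + sqrt(2)/2)*(t + sqrt(2))*(t + 7*sqrt(2))*(sqrt(2)*t/2 + 1/2)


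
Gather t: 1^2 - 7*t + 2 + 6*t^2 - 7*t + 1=6*t^2 - 14*t + 4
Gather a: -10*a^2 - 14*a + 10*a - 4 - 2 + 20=-10*a^2 - 4*a + 14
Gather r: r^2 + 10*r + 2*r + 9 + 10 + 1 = r^2 + 12*r + 20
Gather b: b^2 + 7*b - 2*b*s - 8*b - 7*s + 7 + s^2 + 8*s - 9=b^2 + b*(-2*s - 1) + s^2 + s - 2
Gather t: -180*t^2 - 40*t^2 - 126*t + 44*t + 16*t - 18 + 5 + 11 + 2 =-220*t^2 - 66*t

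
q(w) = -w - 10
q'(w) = -1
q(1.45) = -11.45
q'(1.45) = -1.00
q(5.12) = -15.12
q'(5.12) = -1.00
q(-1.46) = -8.54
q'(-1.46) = -1.00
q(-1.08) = -8.92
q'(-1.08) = -1.00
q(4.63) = -14.63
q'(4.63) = -1.00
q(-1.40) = -8.60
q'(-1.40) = -1.00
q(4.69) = -14.69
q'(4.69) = -1.00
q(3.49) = -13.49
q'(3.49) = -1.00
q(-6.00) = -4.00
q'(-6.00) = -1.00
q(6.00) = -16.00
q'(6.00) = -1.00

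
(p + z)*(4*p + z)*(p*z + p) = 4*p^3*z + 4*p^3 + 5*p^2*z^2 + 5*p^2*z + p*z^3 + p*z^2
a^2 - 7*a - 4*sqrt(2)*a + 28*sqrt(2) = (a - 7)*(a - 4*sqrt(2))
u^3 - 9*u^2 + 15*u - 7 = (u - 7)*(u - 1)^2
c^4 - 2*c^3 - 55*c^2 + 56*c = c*(c - 8)*(c - 1)*(c + 7)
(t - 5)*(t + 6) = t^2 + t - 30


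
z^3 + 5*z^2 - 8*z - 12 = (z - 2)*(z + 1)*(z + 6)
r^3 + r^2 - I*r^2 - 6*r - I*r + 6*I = (r - 2)*(r + 3)*(r - I)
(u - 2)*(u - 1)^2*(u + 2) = u^4 - 2*u^3 - 3*u^2 + 8*u - 4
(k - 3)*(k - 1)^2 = k^3 - 5*k^2 + 7*k - 3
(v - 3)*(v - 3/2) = v^2 - 9*v/2 + 9/2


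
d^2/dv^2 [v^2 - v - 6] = 2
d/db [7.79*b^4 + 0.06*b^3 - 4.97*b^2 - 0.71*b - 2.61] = 31.16*b^3 + 0.18*b^2 - 9.94*b - 0.71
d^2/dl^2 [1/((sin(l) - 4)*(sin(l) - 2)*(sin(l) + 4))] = (-9*sin(l)^6 + 22*sin(l)^5 + 28*sin(l)^4 + 160*sin(l)^3 - 584*sin(l)^2 - 512*sin(l) + 640)/((sin(l) - 4)^3*(sin(l) - 2)^3*(sin(l) + 4)^3)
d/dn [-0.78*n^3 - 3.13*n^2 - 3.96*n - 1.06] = -2.34*n^2 - 6.26*n - 3.96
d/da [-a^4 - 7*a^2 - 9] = -4*a^3 - 14*a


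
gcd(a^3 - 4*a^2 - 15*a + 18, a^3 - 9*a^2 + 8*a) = a - 1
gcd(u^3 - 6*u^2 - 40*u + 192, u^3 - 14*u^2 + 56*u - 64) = u^2 - 12*u + 32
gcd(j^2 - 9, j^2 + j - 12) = j - 3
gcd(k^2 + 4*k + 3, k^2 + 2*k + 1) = k + 1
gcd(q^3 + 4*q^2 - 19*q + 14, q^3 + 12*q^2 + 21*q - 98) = q^2 + 5*q - 14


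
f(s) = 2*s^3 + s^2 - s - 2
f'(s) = 6*s^2 + 2*s - 1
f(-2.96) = -42.15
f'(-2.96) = 45.65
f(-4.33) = -141.29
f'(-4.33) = 102.83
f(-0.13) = -1.86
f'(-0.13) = -1.16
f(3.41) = 85.52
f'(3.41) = 75.59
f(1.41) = 4.18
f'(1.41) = 13.75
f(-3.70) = -85.92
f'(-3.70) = 73.74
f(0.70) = -1.52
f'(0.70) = 3.34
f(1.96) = 14.94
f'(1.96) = 25.97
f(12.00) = 3586.00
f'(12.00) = 887.00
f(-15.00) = -6512.00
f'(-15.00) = 1319.00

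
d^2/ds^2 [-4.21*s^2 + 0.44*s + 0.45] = -8.42000000000000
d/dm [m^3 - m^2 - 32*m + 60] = 3*m^2 - 2*m - 32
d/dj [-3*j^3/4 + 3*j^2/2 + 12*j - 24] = -9*j^2/4 + 3*j + 12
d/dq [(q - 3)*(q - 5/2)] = 2*q - 11/2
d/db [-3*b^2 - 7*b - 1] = -6*b - 7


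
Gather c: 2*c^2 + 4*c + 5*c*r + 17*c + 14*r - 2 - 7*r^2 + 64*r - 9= 2*c^2 + c*(5*r + 21) - 7*r^2 + 78*r - 11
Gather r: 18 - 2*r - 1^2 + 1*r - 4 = 13 - r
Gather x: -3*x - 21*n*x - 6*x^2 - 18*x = -6*x^2 + x*(-21*n - 21)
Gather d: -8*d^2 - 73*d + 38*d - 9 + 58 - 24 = -8*d^2 - 35*d + 25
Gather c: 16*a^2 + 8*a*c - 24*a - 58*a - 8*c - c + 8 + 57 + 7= 16*a^2 - 82*a + c*(8*a - 9) + 72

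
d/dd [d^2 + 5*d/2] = 2*d + 5/2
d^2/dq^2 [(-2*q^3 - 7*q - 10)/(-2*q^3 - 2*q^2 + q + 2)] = 8*(-2*q^6 + 24*q^5 + 93*q^4 + 93*q^3 + 60*q^2 + 42*q + 9)/(8*q^9 + 24*q^8 + 12*q^7 - 40*q^6 - 54*q^5 + 6*q^4 + 47*q^3 + 18*q^2 - 12*q - 8)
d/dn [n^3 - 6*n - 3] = 3*n^2 - 6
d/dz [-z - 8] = -1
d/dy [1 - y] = -1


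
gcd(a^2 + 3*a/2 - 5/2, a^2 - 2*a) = 1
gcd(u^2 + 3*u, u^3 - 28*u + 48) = 1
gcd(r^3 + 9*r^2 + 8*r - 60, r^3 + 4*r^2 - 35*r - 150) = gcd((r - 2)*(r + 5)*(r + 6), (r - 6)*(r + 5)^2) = r + 5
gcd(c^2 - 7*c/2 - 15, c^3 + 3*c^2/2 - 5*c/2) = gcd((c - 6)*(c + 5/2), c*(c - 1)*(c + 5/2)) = c + 5/2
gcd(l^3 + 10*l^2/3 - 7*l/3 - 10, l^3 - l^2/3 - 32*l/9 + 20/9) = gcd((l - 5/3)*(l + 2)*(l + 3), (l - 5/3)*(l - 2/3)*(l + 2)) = l^2 + l/3 - 10/3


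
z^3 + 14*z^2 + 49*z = z*(z + 7)^2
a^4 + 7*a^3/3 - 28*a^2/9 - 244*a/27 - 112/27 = (a - 2)*(a + 2/3)*(a + 4/3)*(a + 7/3)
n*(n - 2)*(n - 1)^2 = n^4 - 4*n^3 + 5*n^2 - 2*n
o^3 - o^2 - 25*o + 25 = (o - 5)*(o - 1)*(o + 5)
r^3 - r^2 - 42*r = r*(r - 7)*(r + 6)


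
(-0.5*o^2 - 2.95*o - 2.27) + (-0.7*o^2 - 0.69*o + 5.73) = -1.2*o^2 - 3.64*o + 3.46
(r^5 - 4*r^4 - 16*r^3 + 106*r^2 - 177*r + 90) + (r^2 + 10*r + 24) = r^5 - 4*r^4 - 16*r^3 + 107*r^2 - 167*r + 114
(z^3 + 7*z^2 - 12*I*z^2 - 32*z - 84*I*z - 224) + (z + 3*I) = z^3 + 7*z^2 - 12*I*z^2 - 31*z - 84*I*z - 224 + 3*I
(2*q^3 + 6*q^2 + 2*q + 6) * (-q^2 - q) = -2*q^5 - 8*q^4 - 8*q^3 - 8*q^2 - 6*q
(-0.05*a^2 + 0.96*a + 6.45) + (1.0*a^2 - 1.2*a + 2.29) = 0.95*a^2 - 0.24*a + 8.74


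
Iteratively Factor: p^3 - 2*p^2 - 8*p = (p)*(p^2 - 2*p - 8) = p*(p + 2)*(p - 4)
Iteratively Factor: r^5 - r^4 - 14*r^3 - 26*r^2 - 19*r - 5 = (r + 1)*(r^4 - 2*r^3 - 12*r^2 - 14*r - 5) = (r + 1)^2*(r^3 - 3*r^2 - 9*r - 5) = (r - 5)*(r + 1)^2*(r^2 + 2*r + 1) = (r - 5)*(r + 1)^3*(r + 1)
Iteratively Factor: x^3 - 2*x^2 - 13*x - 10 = (x + 1)*(x^2 - 3*x - 10) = (x + 1)*(x + 2)*(x - 5)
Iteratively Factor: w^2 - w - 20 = (w - 5)*(w + 4)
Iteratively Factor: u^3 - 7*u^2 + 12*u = (u - 4)*(u^2 - 3*u) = u*(u - 4)*(u - 3)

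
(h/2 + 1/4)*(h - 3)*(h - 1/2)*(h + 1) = h^4/2 - h^3 - 13*h^2/8 + h/4 + 3/8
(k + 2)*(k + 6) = k^2 + 8*k + 12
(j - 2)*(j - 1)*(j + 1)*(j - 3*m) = j^4 - 3*j^3*m - 2*j^3 + 6*j^2*m - j^2 + 3*j*m + 2*j - 6*m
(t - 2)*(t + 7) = t^2 + 5*t - 14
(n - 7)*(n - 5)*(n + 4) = n^3 - 8*n^2 - 13*n + 140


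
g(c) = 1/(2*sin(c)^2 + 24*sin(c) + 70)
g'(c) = (-4*sin(c)*cos(c) - 24*cos(c))/(2*sin(c)^2 + 24*sin(c) + 70)^2 = -(sin(c) + 6)*cos(c)/(sin(c)^2 + 12*sin(c) + 35)^2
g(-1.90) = 0.02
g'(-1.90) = 0.00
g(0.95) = 0.01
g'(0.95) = -0.00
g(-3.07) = 0.01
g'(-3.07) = 0.01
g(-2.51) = 0.02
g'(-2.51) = 0.01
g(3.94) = 0.02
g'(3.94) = 0.01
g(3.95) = 0.02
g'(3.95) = 0.01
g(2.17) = 0.01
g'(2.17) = 0.00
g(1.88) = 0.01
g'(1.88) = 0.00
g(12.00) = 0.02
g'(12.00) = -0.00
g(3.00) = 0.01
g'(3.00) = 0.00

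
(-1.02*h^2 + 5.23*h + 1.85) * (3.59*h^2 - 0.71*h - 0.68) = -3.6618*h^4 + 19.4999*h^3 + 3.6218*h^2 - 4.8699*h - 1.258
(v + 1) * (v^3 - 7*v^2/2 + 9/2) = v^4 - 5*v^3/2 - 7*v^2/2 + 9*v/2 + 9/2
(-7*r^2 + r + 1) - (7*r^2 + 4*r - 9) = -14*r^2 - 3*r + 10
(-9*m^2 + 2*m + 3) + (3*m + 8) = -9*m^2 + 5*m + 11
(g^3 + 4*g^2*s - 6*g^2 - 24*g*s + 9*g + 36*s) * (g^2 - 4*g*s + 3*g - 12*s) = g^5 - 3*g^4 - 16*g^3*s^2 - 9*g^3 + 48*g^2*s^2 + 27*g^2 + 144*g*s^2 - 432*s^2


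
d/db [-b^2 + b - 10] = 1 - 2*b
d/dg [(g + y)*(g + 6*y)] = 2*g + 7*y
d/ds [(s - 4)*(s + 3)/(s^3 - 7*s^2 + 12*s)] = (-s^2 - 6*s + 9)/(s^2*(s^2 - 6*s + 9))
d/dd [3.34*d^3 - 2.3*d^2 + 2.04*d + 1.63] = 10.02*d^2 - 4.6*d + 2.04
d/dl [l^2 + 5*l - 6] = 2*l + 5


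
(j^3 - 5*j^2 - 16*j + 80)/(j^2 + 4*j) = j - 9 + 20/j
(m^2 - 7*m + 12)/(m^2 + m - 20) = (m - 3)/(m + 5)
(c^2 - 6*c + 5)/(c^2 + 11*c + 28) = (c^2 - 6*c + 5)/(c^2 + 11*c + 28)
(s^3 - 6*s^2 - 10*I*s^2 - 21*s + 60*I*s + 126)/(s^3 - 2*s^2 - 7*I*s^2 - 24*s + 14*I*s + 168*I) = (s - 3*I)/(s + 4)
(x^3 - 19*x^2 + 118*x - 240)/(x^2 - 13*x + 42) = (x^2 - 13*x + 40)/(x - 7)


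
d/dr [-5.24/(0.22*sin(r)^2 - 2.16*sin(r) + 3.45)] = (2.3056*sin(r) - 11.3184)*cos(r)/(0.22*sin(r)^2 - 2.16*sin(r) + 3.45)^2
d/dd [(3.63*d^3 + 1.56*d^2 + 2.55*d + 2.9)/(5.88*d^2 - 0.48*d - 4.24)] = (21.3444*d^4 - 3.4848*d^3 - 61.9164*d^2 - 47.3328*d - 9.42)/(34.5744*d^4 - 5.6448*d^3 - 49.632*d^2 + 4.0704*d + 17.9776)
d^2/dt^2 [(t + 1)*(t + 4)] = 2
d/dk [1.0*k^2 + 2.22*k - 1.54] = 2.0*k + 2.22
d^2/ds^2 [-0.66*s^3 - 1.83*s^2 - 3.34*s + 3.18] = -3.96*s - 3.66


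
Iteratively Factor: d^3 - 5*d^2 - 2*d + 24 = (d + 2)*(d^2 - 7*d + 12) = (d - 3)*(d + 2)*(d - 4)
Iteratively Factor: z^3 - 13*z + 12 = (z - 3)*(z^2 + 3*z - 4) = (z - 3)*(z - 1)*(z + 4)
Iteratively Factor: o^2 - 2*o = (o - 2)*(o)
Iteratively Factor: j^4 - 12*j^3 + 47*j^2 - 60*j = (j - 5)*(j^3 - 7*j^2 + 12*j) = j*(j - 5)*(j^2 - 7*j + 12) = j*(j - 5)*(j - 4)*(j - 3)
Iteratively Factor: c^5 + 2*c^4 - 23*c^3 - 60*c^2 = (c)*(c^4 + 2*c^3 - 23*c^2 - 60*c) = c*(c - 5)*(c^3 + 7*c^2 + 12*c) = c^2*(c - 5)*(c^2 + 7*c + 12) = c^2*(c - 5)*(c + 3)*(c + 4)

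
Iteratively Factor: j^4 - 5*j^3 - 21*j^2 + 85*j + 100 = (j - 5)*(j^3 - 21*j - 20) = (j - 5)^2*(j^2 + 5*j + 4) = (j - 5)^2*(j + 1)*(j + 4)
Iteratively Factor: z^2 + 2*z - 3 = (z + 3)*(z - 1)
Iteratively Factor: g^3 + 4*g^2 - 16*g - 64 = (g + 4)*(g^2 - 16) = (g + 4)^2*(g - 4)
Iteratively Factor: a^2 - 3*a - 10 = (a - 5)*(a + 2)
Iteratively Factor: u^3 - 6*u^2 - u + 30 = (u - 5)*(u^2 - u - 6) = (u - 5)*(u + 2)*(u - 3)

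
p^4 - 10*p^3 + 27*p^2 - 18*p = p*(p - 6)*(p - 3)*(p - 1)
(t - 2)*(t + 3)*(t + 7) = t^3 + 8*t^2 + t - 42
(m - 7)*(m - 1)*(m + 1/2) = m^3 - 15*m^2/2 + 3*m + 7/2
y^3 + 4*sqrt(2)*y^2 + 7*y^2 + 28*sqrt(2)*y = y*(y + 7)*(y + 4*sqrt(2))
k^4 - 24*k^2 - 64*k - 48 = (k - 6)*(k + 2)^3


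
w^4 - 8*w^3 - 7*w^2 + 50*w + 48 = (w - 8)*(w - 3)*(w + 1)*(w + 2)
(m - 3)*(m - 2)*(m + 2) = m^3 - 3*m^2 - 4*m + 12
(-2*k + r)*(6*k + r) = -12*k^2 + 4*k*r + r^2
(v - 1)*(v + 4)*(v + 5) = v^3 + 8*v^2 + 11*v - 20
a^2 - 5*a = a*(a - 5)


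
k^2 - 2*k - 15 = (k - 5)*(k + 3)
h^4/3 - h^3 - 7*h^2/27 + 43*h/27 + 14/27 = (h/3 + 1/3)*(h - 7/3)*(h - 2)*(h + 1/3)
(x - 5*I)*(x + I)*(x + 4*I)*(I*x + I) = I*x^4 + I*x^3 + 21*I*x^2 - 20*x + 21*I*x - 20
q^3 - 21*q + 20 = (q - 4)*(q - 1)*(q + 5)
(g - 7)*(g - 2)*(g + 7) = g^3 - 2*g^2 - 49*g + 98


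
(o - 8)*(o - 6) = o^2 - 14*o + 48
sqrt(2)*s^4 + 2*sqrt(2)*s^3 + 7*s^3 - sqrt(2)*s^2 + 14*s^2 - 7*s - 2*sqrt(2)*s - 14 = (s - 1)*(s + 2)*(s + 7*sqrt(2)/2)*(sqrt(2)*s + sqrt(2))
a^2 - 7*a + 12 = (a - 4)*(a - 3)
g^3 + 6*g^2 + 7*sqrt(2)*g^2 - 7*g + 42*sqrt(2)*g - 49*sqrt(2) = (g - 1)*(g + 7)*(g + 7*sqrt(2))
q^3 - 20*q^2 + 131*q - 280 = (q - 8)*(q - 7)*(q - 5)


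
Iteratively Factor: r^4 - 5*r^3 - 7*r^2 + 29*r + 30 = (r - 3)*(r^3 - 2*r^2 - 13*r - 10) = (r - 3)*(r + 1)*(r^2 - 3*r - 10) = (r - 3)*(r + 1)*(r + 2)*(r - 5)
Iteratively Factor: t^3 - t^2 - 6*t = (t - 3)*(t^2 + 2*t) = t*(t - 3)*(t + 2)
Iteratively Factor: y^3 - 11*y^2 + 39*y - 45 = (y - 3)*(y^2 - 8*y + 15) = (y - 5)*(y - 3)*(y - 3)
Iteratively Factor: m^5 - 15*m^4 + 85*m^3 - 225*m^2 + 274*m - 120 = (m - 1)*(m^4 - 14*m^3 + 71*m^2 - 154*m + 120) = (m - 4)*(m - 1)*(m^3 - 10*m^2 + 31*m - 30) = (m - 5)*(m - 4)*(m - 1)*(m^2 - 5*m + 6) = (m - 5)*(m - 4)*(m - 3)*(m - 1)*(m - 2)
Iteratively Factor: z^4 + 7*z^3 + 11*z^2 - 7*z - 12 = (z + 3)*(z^3 + 4*z^2 - z - 4) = (z + 1)*(z + 3)*(z^2 + 3*z - 4) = (z + 1)*(z + 3)*(z + 4)*(z - 1)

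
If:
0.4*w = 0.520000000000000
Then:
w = 1.30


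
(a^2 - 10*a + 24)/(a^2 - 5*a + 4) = (a - 6)/(a - 1)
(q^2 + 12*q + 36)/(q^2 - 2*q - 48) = (q + 6)/(q - 8)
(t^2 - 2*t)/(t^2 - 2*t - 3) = t*(2 - t)/(-t^2 + 2*t + 3)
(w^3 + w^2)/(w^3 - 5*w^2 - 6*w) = w/(w - 6)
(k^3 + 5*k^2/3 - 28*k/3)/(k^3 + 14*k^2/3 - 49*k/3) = (k + 4)/(k + 7)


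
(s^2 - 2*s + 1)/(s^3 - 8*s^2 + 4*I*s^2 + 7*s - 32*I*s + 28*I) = (s - 1)/(s^2 + s*(-7 + 4*I) - 28*I)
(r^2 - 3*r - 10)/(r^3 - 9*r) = (r^2 - 3*r - 10)/(r*(r^2 - 9))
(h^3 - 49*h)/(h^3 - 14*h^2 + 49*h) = (h + 7)/(h - 7)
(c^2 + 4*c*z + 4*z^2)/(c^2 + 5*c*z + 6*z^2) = (c + 2*z)/(c + 3*z)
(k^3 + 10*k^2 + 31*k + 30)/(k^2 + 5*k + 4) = (k^3 + 10*k^2 + 31*k + 30)/(k^2 + 5*k + 4)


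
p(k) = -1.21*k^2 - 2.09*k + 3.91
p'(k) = -2.42*k - 2.09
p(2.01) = -5.18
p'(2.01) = -6.95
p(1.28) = -0.75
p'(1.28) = -5.19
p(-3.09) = -1.19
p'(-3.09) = 5.39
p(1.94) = -4.70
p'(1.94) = -6.78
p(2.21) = -6.62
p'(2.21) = -7.44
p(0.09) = 3.71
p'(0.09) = -2.31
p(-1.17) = 4.70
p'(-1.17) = 0.74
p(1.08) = 0.24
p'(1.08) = -4.70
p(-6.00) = -27.11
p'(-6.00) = 12.43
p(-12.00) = -145.25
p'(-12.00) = 26.95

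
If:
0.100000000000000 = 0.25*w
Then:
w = 0.40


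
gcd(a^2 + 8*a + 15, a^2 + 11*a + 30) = a + 5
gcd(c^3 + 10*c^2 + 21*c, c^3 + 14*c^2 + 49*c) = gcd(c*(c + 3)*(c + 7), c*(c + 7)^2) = c^2 + 7*c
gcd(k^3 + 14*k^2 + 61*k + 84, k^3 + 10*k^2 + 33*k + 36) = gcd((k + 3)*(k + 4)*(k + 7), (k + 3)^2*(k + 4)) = k^2 + 7*k + 12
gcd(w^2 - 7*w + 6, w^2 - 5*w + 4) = w - 1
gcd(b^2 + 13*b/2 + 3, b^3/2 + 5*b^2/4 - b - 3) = 1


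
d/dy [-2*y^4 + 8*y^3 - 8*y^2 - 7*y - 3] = -8*y^3 + 24*y^2 - 16*y - 7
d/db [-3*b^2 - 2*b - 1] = -6*b - 2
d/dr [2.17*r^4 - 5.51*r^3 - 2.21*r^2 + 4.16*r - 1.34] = 8.68*r^3 - 16.53*r^2 - 4.42*r + 4.16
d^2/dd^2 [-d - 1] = 0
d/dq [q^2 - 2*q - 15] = 2*q - 2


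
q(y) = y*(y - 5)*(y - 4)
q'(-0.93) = 39.33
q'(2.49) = -6.22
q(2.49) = 9.44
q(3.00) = 6.00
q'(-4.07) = 142.95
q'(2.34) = -5.69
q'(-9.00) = 425.00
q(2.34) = 10.33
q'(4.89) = 3.72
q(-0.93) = -27.19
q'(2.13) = -4.73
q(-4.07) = -297.90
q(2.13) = 11.43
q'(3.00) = -7.00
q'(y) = y*(y - 5) + y*(y - 4) + (y - 5)*(y - 4) = 3*y^2 - 18*y + 20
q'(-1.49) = 53.48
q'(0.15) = 17.37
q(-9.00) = -1638.00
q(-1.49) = -53.09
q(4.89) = -0.48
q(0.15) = 2.80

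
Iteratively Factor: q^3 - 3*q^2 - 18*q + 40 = (q + 4)*(q^2 - 7*q + 10) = (q - 5)*(q + 4)*(q - 2)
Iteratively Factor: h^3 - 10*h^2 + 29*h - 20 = (h - 5)*(h^2 - 5*h + 4) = (h - 5)*(h - 4)*(h - 1)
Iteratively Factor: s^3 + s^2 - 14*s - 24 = (s - 4)*(s^2 + 5*s + 6) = (s - 4)*(s + 3)*(s + 2)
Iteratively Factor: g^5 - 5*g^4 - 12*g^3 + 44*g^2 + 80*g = (g - 5)*(g^4 - 12*g^2 - 16*g) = (g - 5)*(g + 2)*(g^3 - 2*g^2 - 8*g) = (g - 5)*(g + 2)^2*(g^2 - 4*g) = g*(g - 5)*(g + 2)^2*(g - 4)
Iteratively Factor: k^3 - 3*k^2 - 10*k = (k + 2)*(k^2 - 5*k) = k*(k + 2)*(k - 5)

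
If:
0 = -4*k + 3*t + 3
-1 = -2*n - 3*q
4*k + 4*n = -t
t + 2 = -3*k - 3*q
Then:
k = -3/14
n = 15/28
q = -1/42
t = -9/7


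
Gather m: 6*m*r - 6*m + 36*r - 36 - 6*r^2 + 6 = m*(6*r - 6) - 6*r^2 + 36*r - 30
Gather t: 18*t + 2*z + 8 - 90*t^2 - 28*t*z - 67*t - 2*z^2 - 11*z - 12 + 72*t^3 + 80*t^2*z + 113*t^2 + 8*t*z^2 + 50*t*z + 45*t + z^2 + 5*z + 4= 72*t^3 + t^2*(80*z + 23) + t*(8*z^2 + 22*z - 4) - z^2 - 4*z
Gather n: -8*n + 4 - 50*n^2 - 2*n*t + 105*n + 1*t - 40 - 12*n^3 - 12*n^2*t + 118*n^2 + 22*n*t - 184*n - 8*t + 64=-12*n^3 + n^2*(68 - 12*t) + n*(20*t - 87) - 7*t + 28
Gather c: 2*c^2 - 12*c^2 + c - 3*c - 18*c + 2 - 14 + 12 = -10*c^2 - 20*c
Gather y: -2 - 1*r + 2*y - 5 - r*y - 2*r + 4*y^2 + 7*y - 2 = -3*r + 4*y^2 + y*(9 - r) - 9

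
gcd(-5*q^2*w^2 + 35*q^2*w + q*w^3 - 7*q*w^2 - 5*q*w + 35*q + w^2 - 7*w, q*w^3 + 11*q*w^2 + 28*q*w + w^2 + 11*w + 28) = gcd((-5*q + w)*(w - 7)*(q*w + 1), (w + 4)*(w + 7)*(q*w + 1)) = q*w + 1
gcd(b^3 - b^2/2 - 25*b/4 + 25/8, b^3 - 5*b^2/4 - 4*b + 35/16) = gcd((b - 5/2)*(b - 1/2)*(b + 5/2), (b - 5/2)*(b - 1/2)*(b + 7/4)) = b^2 - 3*b + 5/4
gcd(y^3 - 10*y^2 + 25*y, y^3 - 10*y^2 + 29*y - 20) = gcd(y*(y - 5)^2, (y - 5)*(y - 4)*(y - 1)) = y - 5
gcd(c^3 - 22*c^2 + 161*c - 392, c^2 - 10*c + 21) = c - 7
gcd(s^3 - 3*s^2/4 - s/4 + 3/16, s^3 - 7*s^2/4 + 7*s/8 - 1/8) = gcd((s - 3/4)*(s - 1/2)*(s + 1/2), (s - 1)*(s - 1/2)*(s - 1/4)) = s - 1/2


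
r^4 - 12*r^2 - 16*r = r*(r - 4)*(r + 2)^2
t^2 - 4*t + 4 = (t - 2)^2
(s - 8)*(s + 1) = s^2 - 7*s - 8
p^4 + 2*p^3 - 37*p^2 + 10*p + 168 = (p - 4)*(p - 3)*(p + 2)*(p + 7)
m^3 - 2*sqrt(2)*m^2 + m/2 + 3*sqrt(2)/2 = (m - 3*sqrt(2)/2)*(m - sqrt(2))*(m + sqrt(2)/2)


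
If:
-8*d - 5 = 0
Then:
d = -5/8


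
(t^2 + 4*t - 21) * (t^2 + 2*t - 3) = t^4 + 6*t^3 - 16*t^2 - 54*t + 63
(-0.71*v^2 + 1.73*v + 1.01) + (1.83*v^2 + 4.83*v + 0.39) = 1.12*v^2 + 6.56*v + 1.4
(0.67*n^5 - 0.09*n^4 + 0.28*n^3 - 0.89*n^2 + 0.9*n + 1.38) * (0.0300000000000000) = 0.0201*n^5 - 0.0027*n^4 + 0.0084*n^3 - 0.0267*n^2 + 0.027*n + 0.0414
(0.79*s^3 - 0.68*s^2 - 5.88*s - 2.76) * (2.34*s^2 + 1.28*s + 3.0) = 1.8486*s^5 - 0.58*s^4 - 12.2596*s^3 - 16.0248*s^2 - 21.1728*s - 8.28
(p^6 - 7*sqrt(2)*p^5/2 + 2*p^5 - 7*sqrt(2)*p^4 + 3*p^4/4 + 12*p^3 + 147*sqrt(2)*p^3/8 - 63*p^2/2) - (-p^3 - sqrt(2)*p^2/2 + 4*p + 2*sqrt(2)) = p^6 - 7*sqrt(2)*p^5/2 + 2*p^5 - 7*sqrt(2)*p^4 + 3*p^4/4 + 13*p^3 + 147*sqrt(2)*p^3/8 - 63*p^2/2 + sqrt(2)*p^2/2 - 4*p - 2*sqrt(2)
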